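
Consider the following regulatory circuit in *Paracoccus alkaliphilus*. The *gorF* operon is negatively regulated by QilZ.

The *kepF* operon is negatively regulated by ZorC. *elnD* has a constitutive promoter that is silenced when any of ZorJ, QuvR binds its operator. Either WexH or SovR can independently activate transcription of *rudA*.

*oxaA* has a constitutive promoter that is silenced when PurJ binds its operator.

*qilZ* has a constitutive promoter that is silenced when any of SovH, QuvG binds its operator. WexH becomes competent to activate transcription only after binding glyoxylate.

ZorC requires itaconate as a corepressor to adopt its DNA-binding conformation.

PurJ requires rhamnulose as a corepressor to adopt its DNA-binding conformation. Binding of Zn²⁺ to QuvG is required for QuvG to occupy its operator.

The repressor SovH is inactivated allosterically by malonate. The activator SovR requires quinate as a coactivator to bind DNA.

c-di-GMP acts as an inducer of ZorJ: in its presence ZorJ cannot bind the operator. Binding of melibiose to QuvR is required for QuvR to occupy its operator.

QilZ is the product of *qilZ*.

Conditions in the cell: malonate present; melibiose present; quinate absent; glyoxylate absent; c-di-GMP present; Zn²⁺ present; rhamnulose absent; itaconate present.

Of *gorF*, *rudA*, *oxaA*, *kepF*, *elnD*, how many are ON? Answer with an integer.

Malonate is present, so SovH is inactive.
Zn²⁺ is present, so QuvG is active.
With repressor QuvG bound, *qilZ* is not transcribed.
So QilZ is not produced.
With no repressor bound, *gorF* is transcribed.
→ *gorF* is ON.
Glyoxylate is absent, so WexH is inactive.
Quinate is absent, so SovR is inactive.
No activator is available at the *rudA* promoter, so *rudA* is not transcribed.
→ *rudA* is OFF.
Rhamnulose is absent, so PurJ is inactive.
With no repressor bound, *oxaA* is transcribed.
→ *oxaA* is ON.
Itaconate is present, so ZorC is active.
With repressor ZorC bound, *kepF* is not transcribed.
→ *kepF* is OFF.
c-di-GMP is present, so ZorJ is inactive.
Melibiose is present, so QuvR is active.
With repressor QuvR bound, *elnD* is not transcribed.
→ *elnD* is OFF.
2 of the 5 genes are transcribed.

2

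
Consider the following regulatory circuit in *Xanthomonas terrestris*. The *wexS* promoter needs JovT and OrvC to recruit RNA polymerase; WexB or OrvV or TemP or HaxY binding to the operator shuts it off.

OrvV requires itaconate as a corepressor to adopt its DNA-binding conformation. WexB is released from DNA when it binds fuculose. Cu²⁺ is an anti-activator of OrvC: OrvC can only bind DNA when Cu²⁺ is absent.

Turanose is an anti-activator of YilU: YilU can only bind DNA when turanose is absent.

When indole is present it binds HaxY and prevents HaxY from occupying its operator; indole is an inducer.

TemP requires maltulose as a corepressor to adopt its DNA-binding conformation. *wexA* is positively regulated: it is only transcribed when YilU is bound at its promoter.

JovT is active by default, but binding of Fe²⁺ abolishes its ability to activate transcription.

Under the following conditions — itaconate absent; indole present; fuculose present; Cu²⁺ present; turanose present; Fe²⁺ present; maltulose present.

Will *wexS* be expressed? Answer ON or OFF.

OFF

Fuculose is present, so WexB is inactive.
Itaconate is absent, so OrvV is inactive.
Fe²⁺ is present, so JovT is inactive.
Maltulose is present, so TemP is active.
Indole is present, so HaxY is inactive.
Cu²⁺ is present, so OrvC is inactive.
With repressor TemP bound, *wexS* is not transcribed.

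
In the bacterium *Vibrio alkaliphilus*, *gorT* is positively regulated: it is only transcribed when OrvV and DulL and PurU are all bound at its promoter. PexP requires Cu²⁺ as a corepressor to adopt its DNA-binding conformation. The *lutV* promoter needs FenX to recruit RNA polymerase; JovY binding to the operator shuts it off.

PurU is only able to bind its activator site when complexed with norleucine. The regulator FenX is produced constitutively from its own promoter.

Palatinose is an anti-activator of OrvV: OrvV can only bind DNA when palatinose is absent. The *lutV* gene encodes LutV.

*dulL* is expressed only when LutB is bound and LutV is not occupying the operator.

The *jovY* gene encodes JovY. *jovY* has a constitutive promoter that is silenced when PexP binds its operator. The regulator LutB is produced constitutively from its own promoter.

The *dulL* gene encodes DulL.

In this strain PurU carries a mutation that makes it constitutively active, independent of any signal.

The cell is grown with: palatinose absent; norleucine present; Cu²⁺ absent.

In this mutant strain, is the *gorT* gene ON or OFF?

Palatinose is absent, so OrvV is active.
Cu²⁺ is absent, so PexP is inactive.
With no repressor bound, *jovY* is transcribed.
So JovY is produced and active.
FenX is produced constitutively and is active.
With repressor JovY bound, *lutV* is not transcribed.
So LutV is not produced.
LutB is produced constitutively and is active.
No repressor is bound and LutB is active, so *dulL* is transcribed.
So DulL is produced and active.
PurU is constitutively active in this strain.
No repressor is bound and OrvV and DulL and PurU are active, so *gorT* is transcribed.

ON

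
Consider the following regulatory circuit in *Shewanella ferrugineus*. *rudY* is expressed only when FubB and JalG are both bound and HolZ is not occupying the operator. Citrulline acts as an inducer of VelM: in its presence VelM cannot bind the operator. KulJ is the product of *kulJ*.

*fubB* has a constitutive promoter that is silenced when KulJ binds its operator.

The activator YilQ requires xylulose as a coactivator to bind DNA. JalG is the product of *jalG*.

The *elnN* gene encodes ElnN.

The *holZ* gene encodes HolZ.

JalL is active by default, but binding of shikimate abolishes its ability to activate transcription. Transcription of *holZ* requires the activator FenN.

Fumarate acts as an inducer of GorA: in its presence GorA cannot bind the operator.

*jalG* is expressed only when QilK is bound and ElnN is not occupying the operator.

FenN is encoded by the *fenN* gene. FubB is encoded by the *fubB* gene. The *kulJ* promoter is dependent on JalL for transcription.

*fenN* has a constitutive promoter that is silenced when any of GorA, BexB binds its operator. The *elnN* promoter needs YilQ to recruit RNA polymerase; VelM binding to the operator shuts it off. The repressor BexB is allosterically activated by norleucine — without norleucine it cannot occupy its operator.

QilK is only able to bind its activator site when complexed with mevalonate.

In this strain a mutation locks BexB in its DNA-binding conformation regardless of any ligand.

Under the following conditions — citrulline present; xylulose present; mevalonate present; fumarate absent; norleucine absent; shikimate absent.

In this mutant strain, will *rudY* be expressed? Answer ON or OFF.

OFF

Shikimate is absent, so JalL is active.
No repressor is bound and JalL is active, so *kulJ* is transcribed.
So KulJ is produced and active.
With repressor KulJ bound, *fubB* is not transcribed.
So FubB is not produced.
Fumarate is absent, so GorA is active.
BexB is constitutively active in this strain.
With repressor GorA bound, *fenN* is not transcribed.
So FenN is not produced.
Required activator FenN is absent, so *holZ* is not transcribed.
So HolZ is not produced.
Mevalonate is present, so QilK is active.
Citrulline is present, so VelM is inactive.
Xylulose is present, so YilQ is active.
No repressor is bound and YilQ is active, so *elnN* is transcribed.
So ElnN is produced and active.
With repressor ElnN bound, *jalG* is not transcribed.
So JalG is not produced.
Required activator FubB is absent, so *rudY* is not transcribed.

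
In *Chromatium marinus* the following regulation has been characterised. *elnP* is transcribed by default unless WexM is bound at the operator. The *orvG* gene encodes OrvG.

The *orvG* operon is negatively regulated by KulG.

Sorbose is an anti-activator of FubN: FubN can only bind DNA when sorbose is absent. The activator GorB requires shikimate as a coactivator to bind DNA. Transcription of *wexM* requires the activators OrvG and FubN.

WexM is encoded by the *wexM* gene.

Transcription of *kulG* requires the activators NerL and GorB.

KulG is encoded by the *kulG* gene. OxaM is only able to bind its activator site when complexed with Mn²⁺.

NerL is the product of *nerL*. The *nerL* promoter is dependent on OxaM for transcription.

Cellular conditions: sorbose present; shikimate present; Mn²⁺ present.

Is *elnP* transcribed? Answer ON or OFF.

Mn²⁺ is present, so OxaM is active.
No repressor is bound and OxaM is active, so *nerL* is transcribed.
So NerL is produced and active.
Shikimate is present, so GorB is active.
No repressor is bound and NerL and GorB are active, so *kulG* is transcribed.
So KulG is produced and active.
With repressor KulG bound, *orvG* is not transcribed.
So OrvG is not produced.
Sorbose is present, so FubN is inactive.
Required activator OrvG is absent, so *wexM* is not transcribed.
So WexM is not produced.
With no repressor bound, *elnP* is transcribed.

ON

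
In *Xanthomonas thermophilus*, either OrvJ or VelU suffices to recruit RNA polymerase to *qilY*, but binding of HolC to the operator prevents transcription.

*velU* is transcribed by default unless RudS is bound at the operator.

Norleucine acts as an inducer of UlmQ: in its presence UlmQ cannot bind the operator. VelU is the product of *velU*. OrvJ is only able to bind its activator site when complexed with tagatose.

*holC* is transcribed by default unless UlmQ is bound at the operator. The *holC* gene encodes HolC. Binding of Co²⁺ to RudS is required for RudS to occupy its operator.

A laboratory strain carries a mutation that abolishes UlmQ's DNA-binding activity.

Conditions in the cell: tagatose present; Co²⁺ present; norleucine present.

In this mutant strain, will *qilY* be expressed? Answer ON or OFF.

Tagatose is present, so OrvJ is active.
Co²⁺ is present, so RudS is active.
With repressor RudS bound, *velU* is not transcribed.
So VelU is not produced.
UlmQ is non-functional in this strain, so it has no effect.
With no repressor bound, *holC* is transcribed.
So HolC is produced and active.
With repressor HolC bound, *qilY* is not transcribed.

OFF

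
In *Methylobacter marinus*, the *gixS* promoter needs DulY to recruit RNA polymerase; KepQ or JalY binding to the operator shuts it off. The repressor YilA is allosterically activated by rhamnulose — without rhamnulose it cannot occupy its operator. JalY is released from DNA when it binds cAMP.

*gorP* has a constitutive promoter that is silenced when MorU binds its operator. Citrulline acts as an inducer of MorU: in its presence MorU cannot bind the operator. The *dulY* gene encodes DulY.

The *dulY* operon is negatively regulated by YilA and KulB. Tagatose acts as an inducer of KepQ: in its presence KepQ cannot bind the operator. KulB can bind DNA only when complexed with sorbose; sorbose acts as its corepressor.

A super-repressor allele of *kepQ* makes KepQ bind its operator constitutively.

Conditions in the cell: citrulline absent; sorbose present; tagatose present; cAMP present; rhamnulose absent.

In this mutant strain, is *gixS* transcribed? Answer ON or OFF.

OFF

KepQ is constitutively active in this strain.
Rhamnulose is absent, so YilA is inactive.
Sorbose is present, so KulB is active.
With repressor KulB bound, *dulY* is not transcribed.
So DulY is not produced.
cAMP is present, so JalY is inactive.
With repressor KepQ bound, *gixS* is not transcribed.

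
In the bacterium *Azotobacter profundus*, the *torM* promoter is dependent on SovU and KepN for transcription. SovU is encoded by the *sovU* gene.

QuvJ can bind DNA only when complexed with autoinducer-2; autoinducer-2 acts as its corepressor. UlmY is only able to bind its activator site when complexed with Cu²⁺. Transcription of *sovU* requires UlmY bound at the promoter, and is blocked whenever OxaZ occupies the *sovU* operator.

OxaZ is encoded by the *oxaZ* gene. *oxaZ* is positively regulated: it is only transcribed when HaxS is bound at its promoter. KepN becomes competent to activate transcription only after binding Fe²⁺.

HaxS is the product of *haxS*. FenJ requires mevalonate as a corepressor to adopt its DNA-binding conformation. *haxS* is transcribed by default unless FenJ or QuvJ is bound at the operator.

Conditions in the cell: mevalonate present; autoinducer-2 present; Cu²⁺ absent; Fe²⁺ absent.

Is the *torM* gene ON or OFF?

OFF

Cu²⁺ is absent, so UlmY is inactive.
Mevalonate is present, so FenJ is active.
Autoinducer-2 is present, so QuvJ is active.
With repressor FenJ bound, *haxS* is not transcribed.
So HaxS is not produced.
Required activator HaxS is absent, so *oxaZ* is not transcribed.
So OxaZ is not produced.
Required activator UlmY is absent, so *sovU* is not transcribed.
So SovU is not produced.
Fe²⁺ is absent, so KepN is inactive.
Required activator SovU is absent, so *torM* is not transcribed.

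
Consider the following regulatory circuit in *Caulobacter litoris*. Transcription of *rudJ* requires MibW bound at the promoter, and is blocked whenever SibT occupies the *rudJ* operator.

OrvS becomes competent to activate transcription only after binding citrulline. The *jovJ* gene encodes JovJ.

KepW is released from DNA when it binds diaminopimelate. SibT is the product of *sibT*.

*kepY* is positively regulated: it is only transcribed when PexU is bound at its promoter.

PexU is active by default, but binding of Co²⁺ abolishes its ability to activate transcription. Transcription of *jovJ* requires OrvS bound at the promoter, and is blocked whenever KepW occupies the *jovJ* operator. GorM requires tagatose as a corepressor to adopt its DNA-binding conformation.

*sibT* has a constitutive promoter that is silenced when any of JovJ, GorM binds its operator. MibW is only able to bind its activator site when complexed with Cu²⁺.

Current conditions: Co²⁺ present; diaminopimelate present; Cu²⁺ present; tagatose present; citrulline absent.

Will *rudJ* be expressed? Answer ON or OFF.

Citrulline is absent, so OrvS is inactive.
Diaminopimelate is present, so KepW is inactive.
Required activator OrvS is absent, so *jovJ* is not transcribed.
So JovJ is not produced.
Tagatose is present, so GorM is active.
With repressor GorM bound, *sibT* is not transcribed.
So SibT is not produced.
Cu²⁺ is present, so MibW is active.
No repressor is bound and MibW is active, so *rudJ* is transcribed.

ON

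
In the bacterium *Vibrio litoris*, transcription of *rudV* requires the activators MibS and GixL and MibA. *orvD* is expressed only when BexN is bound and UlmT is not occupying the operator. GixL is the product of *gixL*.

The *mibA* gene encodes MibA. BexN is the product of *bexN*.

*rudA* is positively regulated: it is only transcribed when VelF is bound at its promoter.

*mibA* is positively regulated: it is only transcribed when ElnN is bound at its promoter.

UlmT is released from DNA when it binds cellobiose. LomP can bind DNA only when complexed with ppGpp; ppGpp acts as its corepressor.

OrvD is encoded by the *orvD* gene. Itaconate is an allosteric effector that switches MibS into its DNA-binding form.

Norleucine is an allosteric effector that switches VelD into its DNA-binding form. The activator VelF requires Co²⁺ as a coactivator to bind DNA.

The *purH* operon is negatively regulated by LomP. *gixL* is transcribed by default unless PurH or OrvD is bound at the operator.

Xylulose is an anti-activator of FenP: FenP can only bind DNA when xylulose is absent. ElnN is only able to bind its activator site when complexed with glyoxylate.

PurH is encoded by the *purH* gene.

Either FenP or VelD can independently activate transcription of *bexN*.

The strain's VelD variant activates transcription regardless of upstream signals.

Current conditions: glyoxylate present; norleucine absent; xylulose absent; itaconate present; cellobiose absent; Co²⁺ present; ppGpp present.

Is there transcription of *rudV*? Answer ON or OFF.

ON

Itaconate is present, so MibS is active.
ppGpp is present, so LomP is active.
With repressor LomP bound, *purH* is not transcribed.
So PurH is not produced.
Cellobiose is absent, so UlmT is active.
Xylulose is absent, so FenP is active.
VelD is constitutively active in this strain.
Activator FenP is present, so *bexN* is transcribed.
So BexN is produced and active.
With repressor UlmT bound, *orvD* is not transcribed.
So OrvD is not produced.
With no repressor bound, *gixL* is transcribed.
So GixL is produced and active.
Glyoxylate is present, so ElnN is active.
No repressor is bound and ElnN is active, so *mibA* is transcribed.
So MibA is produced and active.
No repressor is bound and MibS and GixL and MibA are active, so *rudV* is transcribed.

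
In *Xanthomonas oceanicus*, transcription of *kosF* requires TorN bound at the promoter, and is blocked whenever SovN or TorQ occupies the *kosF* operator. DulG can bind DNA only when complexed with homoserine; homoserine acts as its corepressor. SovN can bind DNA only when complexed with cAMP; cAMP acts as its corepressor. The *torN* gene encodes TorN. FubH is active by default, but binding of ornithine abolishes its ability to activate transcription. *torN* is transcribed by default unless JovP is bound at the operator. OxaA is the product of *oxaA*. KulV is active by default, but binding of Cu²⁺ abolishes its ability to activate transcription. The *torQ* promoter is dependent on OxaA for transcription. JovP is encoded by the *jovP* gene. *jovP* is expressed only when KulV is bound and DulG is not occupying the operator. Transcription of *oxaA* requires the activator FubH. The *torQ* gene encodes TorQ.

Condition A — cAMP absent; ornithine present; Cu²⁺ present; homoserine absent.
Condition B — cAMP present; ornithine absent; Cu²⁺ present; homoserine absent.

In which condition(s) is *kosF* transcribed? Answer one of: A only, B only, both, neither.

A only

Condition A:
cAMP is absent, so SovN is inactive.
Ornithine is present, so FubH is inactive.
Required activator FubH is absent, so *oxaA* is not transcribed.
So OxaA is not produced.
Required activator OxaA is absent, so *torQ* is not transcribed.
So TorQ is not produced.
Cu²⁺ is present, so KulV is inactive.
Homoserine is absent, so DulG is inactive.
Required activator KulV is absent, so *jovP* is not transcribed.
So JovP is not produced.
With no repressor bound, *torN* is transcribed.
So TorN is produced and active.
No repressor is bound and TorN is active, so *kosF* is transcribed.
→ *kosF* is ON in A.
Condition B:
cAMP is present, so SovN is active.
Ornithine is absent, so FubH is active.
No repressor is bound and FubH is active, so *oxaA* is transcribed.
So OxaA is produced and active.
No repressor is bound and OxaA is active, so *torQ* is transcribed.
So TorQ is produced and active.
Cu²⁺ is present, so KulV is inactive.
Homoserine is absent, so DulG is inactive.
Required activator KulV is absent, so *jovP* is not transcribed.
So JovP is not produced.
With no repressor bound, *torN* is transcribed.
So TorN is produced and active.
With repressor SovN bound, *kosF* is not transcribed.
→ *kosF* is OFF in B.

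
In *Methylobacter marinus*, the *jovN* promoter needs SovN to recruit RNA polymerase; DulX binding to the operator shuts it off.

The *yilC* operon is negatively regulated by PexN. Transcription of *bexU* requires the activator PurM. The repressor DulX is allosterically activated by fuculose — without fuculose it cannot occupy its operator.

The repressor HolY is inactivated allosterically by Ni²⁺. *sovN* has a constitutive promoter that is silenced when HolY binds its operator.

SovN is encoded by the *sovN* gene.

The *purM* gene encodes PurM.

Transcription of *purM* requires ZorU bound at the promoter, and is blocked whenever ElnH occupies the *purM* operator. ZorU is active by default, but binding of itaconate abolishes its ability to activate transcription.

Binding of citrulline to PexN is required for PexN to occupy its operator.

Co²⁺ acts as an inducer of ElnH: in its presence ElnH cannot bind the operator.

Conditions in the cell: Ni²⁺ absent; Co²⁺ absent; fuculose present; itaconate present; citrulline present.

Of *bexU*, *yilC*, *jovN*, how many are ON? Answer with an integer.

Co²⁺ is absent, so ElnH is active.
Itaconate is present, so ZorU is inactive.
With repressor ElnH bound, *purM* is not transcribed.
So PurM is not produced.
Required activator PurM is absent, so *bexU* is not transcribed.
→ *bexU* is OFF.
Citrulline is present, so PexN is active.
With repressor PexN bound, *yilC* is not transcribed.
→ *yilC* is OFF.
Fuculose is present, so DulX is active.
Ni²⁺ is absent, so HolY is active.
With repressor HolY bound, *sovN* is not transcribed.
So SovN is not produced.
With repressor DulX bound, *jovN* is not transcribed.
→ *jovN* is OFF.
0 of the 3 genes are transcribed.

0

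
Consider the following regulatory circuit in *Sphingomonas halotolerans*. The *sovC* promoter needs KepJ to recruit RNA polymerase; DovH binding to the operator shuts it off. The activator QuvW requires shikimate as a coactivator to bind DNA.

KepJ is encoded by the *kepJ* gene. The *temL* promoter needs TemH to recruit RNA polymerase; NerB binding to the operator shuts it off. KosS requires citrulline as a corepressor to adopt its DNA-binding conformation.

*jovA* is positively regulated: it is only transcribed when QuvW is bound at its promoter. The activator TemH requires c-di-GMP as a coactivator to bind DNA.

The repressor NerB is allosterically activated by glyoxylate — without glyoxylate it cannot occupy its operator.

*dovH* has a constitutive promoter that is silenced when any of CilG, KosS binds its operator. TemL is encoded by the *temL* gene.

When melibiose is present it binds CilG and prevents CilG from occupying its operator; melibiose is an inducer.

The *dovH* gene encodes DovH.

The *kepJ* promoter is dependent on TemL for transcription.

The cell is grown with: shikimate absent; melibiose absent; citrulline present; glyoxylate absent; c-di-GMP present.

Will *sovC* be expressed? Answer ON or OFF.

c-di-GMP is present, so TemH is active.
Glyoxylate is absent, so NerB is inactive.
No repressor is bound and TemH is active, so *temL* is transcribed.
So TemL is produced and active.
No repressor is bound and TemL is active, so *kepJ* is transcribed.
So KepJ is produced and active.
Melibiose is absent, so CilG is active.
Citrulline is present, so KosS is active.
With repressor CilG bound, *dovH* is not transcribed.
So DovH is not produced.
No repressor is bound and KepJ is active, so *sovC* is transcribed.

ON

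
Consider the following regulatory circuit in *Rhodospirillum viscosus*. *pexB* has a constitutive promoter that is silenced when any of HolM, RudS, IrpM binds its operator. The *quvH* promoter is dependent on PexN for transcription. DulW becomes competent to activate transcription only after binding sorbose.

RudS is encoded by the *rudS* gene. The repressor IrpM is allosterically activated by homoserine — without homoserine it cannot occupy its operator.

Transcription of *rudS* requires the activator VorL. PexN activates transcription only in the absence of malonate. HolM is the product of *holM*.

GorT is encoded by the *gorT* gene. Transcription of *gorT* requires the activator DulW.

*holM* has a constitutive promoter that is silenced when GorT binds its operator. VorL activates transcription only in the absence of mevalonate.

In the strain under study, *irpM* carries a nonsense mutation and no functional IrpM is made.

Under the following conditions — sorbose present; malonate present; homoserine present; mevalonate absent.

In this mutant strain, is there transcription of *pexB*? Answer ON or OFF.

OFF

Sorbose is present, so DulW is active.
No repressor is bound and DulW is active, so *gorT* is transcribed.
So GorT is produced and active.
With repressor GorT bound, *holM* is not transcribed.
So HolM is not produced.
Mevalonate is absent, so VorL is active.
No repressor is bound and VorL is active, so *rudS* is transcribed.
So RudS is produced and active.
IrpM is non-functional in this strain, so it has no effect.
With repressor RudS bound, *pexB* is not transcribed.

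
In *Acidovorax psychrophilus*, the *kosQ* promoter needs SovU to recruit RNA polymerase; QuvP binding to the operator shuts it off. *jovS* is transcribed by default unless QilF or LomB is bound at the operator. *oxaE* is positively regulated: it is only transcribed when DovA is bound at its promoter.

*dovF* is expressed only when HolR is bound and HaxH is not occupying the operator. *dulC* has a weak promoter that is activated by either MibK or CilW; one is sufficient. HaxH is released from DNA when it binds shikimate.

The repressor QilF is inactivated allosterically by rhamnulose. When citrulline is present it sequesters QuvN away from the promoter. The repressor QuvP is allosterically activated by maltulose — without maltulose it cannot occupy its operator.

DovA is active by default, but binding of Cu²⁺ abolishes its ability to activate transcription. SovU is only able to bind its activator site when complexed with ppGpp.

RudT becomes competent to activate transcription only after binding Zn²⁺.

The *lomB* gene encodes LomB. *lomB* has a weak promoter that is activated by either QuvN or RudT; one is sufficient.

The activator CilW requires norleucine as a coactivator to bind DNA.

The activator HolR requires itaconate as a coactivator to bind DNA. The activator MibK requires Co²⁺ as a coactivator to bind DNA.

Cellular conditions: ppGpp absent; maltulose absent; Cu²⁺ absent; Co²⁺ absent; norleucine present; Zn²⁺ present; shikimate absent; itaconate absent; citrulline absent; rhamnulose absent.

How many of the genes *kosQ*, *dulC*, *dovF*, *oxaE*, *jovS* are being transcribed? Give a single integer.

ppGpp is absent, so SovU is inactive.
Maltulose is absent, so QuvP is inactive.
Required activator SovU is absent, so *kosQ* is not transcribed.
→ *kosQ* is OFF.
Co²⁺ is absent, so MibK is inactive.
Norleucine is present, so CilW is active.
Activator CilW is present, so *dulC* is transcribed.
→ *dulC* is ON.
Shikimate is absent, so HaxH is active.
Itaconate is absent, so HolR is inactive.
With repressor HaxH bound, *dovF* is not transcribed.
→ *dovF* is OFF.
Cu²⁺ is absent, so DovA is active.
No repressor is bound and DovA is active, so *oxaE* is transcribed.
→ *oxaE* is ON.
Rhamnulose is absent, so QilF is active.
Citrulline is absent, so QuvN is active.
Zn²⁺ is present, so RudT is active.
Activator QuvN is present, so *lomB* is transcribed.
So LomB is produced and active.
With repressor QilF bound, *jovS* is not transcribed.
→ *jovS* is OFF.
2 of the 5 genes are transcribed.

2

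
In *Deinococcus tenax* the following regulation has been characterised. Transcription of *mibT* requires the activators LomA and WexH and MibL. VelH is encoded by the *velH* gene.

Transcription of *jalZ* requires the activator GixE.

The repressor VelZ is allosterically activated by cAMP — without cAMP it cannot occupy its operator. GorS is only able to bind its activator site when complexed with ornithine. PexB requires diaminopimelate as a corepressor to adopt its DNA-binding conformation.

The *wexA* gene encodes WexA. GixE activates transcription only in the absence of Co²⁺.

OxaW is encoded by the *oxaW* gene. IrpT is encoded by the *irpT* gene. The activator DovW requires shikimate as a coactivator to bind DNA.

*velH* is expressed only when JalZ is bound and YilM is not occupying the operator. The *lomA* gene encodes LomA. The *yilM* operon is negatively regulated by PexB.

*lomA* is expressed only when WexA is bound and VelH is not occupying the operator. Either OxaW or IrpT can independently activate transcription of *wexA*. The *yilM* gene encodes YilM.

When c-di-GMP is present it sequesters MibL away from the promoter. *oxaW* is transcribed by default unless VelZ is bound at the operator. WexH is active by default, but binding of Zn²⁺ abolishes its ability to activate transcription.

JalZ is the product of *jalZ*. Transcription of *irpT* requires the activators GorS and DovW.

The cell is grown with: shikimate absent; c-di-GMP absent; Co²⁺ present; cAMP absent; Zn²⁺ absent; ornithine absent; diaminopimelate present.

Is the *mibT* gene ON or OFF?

cAMP is absent, so VelZ is inactive.
With no repressor bound, *oxaW* is transcribed.
So OxaW is produced and active.
Ornithine is absent, so GorS is inactive.
Shikimate is absent, so DovW is inactive.
Required activator GorS is absent, so *irpT* is not transcribed.
So IrpT is not produced.
Activator OxaW is present, so *wexA* is transcribed.
So WexA is produced and active.
Diaminopimelate is present, so PexB is active.
With repressor PexB bound, *yilM* is not transcribed.
So YilM is not produced.
Co²⁺ is present, so GixE is inactive.
Required activator GixE is absent, so *jalZ* is not transcribed.
So JalZ is not produced.
Required activator JalZ is absent, so *velH* is not transcribed.
So VelH is not produced.
No repressor is bound and WexA is active, so *lomA* is transcribed.
So LomA is produced and active.
Zn²⁺ is absent, so WexH is active.
c-di-GMP is absent, so MibL is active.
No repressor is bound and LomA and WexH and MibL are active, so *mibT* is transcribed.

ON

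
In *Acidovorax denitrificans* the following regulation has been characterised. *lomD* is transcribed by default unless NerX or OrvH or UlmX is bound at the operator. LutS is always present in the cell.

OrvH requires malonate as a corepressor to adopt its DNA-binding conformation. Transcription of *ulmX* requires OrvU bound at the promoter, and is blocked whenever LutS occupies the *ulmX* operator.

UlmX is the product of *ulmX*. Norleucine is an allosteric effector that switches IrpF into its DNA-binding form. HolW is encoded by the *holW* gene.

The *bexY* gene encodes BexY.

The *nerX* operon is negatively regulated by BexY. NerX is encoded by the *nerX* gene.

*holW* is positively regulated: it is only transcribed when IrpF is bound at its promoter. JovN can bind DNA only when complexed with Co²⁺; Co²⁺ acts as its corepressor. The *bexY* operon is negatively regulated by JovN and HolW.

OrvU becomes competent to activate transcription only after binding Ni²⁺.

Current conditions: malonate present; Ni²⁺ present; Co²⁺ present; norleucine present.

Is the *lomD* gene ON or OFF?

Co²⁺ is present, so JovN is active.
Norleucine is present, so IrpF is active.
No repressor is bound and IrpF is active, so *holW* is transcribed.
So HolW is produced and active.
With repressor JovN bound, *bexY* is not transcribed.
So BexY is not produced.
With no repressor bound, *nerX* is transcribed.
So NerX is produced and active.
Malonate is present, so OrvH is active.
Ni²⁺ is present, so OrvU is active.
LutS is produced constitutively and is active.
With repressor LutS bound, *ulmX* is not transcribed.
So UlmX is not produced.
With repressor NerX bound, *lomD* is not transcribed.

OFF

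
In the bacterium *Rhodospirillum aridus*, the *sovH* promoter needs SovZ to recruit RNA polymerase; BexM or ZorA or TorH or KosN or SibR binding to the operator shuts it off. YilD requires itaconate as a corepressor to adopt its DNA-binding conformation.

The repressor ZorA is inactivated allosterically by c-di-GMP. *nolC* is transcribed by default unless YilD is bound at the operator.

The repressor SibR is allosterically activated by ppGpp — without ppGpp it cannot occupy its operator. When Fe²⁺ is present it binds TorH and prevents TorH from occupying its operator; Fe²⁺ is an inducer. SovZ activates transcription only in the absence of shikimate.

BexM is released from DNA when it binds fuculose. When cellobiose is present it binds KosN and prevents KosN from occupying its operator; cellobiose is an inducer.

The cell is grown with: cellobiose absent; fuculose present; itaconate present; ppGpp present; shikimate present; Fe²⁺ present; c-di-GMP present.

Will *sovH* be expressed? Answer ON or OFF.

OFF

Fuculose is present, so BexM is inactive.
c-di-GMP is present, so ZorA is inactive.
Fe²⁺ is present, so TorH is inactive.
Shikimate is present, so SovZ is inactive.
Cellobiose is absent, so KosN is active.
ppGpp is present, so SibR is active.
With repressor KosN bound, *sovH* is not transcribed.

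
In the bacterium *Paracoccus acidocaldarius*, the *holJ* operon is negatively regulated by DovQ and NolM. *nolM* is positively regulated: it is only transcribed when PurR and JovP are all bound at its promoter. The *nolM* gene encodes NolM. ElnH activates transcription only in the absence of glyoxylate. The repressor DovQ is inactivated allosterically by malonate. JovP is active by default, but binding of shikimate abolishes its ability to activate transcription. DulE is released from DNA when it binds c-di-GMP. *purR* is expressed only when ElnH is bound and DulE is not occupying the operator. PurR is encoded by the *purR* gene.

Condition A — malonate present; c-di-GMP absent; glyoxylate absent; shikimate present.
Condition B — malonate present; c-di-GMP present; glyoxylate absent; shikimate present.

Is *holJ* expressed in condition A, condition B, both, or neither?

Condition A:
Malonate is present, so DovQ is inactive.
c-di-GMP is absent, so DulE is active.
Glyoxylate is absent, so ElnH is active.
With repressor DulE bound, *purR* is not transcribed.
So PurR is not produced.
Shikimate is present, so JovP is inactive.
Required activator PurR is absent, so *nolM* is not transcribed.
So NolM is not produced.
With no repressor bound, *holJ* is transcribed.
→ *holJ* is ON in A.
Condition B:
Malonate is present, so DovQ is inactive.
c-di-GMP is present, so DulE is inactive.
Glyoxylate is absent, so ElnH is active.
No repressor is bound and ElnH is active, so *purR* is transcribed.
So PurR is produced and active.
Shikimate is present, so JovP is inactive.
Required activator JovP is absent, so *nolM* is not transcribed.
So NolM is not produced.
With no repressor bound, *holJ* is transcribed.
→ *holJ* is ON in B.

both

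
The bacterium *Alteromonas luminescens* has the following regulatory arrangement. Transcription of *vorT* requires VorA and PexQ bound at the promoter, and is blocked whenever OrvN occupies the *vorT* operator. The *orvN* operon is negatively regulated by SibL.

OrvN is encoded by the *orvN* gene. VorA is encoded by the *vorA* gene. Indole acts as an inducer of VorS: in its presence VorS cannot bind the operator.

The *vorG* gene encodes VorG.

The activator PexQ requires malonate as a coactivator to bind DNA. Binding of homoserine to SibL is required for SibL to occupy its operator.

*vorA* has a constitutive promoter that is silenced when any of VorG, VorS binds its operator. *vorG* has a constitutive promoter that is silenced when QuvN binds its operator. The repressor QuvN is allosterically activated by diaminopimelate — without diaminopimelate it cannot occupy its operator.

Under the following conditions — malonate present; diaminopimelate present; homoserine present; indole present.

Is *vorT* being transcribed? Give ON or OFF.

ON

Homoserine is present, so SibL is active.
With repressor SibL bound, *orvN* is not transcribed.
So OrvN is not produced.
Diaminopimelate is present, so QuvN is active.
With repressor QuvN bound, *vorG* is not transcribed.
So VorG is not produced.
Indole is present, so VorS is inactive.
With no repressor bound, *vorA* is transcribed.
So VorA is produced and active.
Malonate is present, so PexQ is active.
No repressor is bound and VorA and PexQ are active, so *vorT* is transcribed.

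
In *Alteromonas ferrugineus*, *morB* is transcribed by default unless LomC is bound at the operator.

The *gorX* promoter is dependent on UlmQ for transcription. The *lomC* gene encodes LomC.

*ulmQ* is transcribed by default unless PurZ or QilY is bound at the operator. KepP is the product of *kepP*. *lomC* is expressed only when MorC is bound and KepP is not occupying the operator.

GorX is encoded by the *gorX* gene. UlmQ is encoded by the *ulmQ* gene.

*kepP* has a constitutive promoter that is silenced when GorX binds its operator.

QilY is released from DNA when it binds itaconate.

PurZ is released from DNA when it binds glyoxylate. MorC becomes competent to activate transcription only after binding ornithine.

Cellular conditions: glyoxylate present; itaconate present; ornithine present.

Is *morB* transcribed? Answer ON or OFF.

Glyoxylate is present, so PurZ is inactive.
Itaconate is present, so QilY is inactive.
With no repressor bound, *ulmQ* is transcribed.
So UlmQ is produced and active.
No repressor is bound and UlmQ is active, so *gorX* is transcribed.
So GorX is produced and active.
With repressor GorX bound, *kepP* is not transcribed.
So KepP is not produced.
Ornithine is present, so MorC is active.
No repressor is bound and MorC is active, so *lomC* is transcribed.
So LomC is produced and active.
With repressor LomC bound, *morB* is not transcribed.

OFF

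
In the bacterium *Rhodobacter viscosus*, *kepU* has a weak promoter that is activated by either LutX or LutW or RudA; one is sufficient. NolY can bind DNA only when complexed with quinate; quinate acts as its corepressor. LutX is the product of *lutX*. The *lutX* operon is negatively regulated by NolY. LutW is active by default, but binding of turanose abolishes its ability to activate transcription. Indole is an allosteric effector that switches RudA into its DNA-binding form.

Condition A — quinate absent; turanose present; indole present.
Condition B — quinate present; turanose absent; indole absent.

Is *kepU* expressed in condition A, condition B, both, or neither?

Condition A:
Quinate is absent, so NolY is inactive.
With no repressor bound, *lutX* is transcribed.
So LutX is produced and active.
Turanose is present, so LutW is inactive.
Indole is present, so RudA is active.
Activator LutX is present, so *kepU* is transcribed.
→ *kepU* is ON in A.
Condition B:
Quinate is present, so NolY is active.
With repressor NolY bound, *lutX* is not transcribed.
So LutX is not produced.
Turanose is absent, so LutW is active.
Indole is absent, so RudA is inactive.
Activator LutW is present, so *kepU* is transcribed.
→ *kepU* is ON in B.

both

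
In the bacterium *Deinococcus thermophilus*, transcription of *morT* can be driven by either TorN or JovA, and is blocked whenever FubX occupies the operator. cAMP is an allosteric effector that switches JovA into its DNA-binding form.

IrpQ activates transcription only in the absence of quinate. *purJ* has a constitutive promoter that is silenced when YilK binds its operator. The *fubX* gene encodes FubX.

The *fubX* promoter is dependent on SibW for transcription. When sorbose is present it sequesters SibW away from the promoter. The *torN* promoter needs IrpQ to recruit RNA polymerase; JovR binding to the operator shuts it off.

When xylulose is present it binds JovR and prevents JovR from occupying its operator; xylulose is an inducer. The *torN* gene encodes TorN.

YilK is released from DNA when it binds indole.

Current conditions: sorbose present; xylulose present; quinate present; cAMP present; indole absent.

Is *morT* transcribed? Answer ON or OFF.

ON

Xylulose is present, so JovR is inactive.
Quinate is present, so IrpQ is inactive.
Required activator IrpQ is absent, so *torN* is not transcribed.
So TorN is not produced.
cAMP is present, so JovA is active.
Sorbose is present, so SibW is inactive.
Required activator SibW is absent, so *fubX* is not transcribed.
So FubX is not produced.
Activator JovA is present, so *morT* is transcribed.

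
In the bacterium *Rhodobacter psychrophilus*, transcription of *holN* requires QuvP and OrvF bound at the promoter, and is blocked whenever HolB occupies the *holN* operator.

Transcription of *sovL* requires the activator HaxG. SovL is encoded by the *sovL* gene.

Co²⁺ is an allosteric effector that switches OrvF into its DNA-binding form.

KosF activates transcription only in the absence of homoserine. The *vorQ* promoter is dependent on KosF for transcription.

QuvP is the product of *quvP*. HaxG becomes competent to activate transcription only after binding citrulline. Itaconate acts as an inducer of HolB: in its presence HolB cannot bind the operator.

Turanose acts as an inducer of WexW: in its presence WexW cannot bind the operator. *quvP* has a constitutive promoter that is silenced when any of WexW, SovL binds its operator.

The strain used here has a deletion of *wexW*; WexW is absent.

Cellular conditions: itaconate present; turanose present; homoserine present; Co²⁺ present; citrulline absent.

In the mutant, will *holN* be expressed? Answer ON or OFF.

WexW is non-functional in this strain, so it has no effect.
Citrulline is absent, so HaxG is inactive.
Required activator HaxG is absent, so *sovL* is not transcribed.
So SovL is not produced.
With no repressor bound, *quvP* is transcribed.
So QuvP is produced and active.
Co²⁺ is present, so OrvF is active.
Itaconate is present, so HolB is inactive.
No repressor is bound and QuvP and OrvF are active, so *holN* is transcribed.

ON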